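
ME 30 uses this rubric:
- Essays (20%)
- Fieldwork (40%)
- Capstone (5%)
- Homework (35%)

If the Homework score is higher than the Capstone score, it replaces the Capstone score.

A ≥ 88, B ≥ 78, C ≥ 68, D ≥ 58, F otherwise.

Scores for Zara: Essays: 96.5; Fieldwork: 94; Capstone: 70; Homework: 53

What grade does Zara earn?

Homework (53) ≤ Capstone (70), so Capstone stays at 70.
Weighted total:
  Essays 96.5 × 0.2 = 19.3
  Fieldwork 94 × 0.4 = 37.6
  Capstone 70 × 0.05 = 3.5
  Homework 53 × 0.35 = 18.55
Sum = 78.95
78.95 is ≥ 78 and < 88 → B

B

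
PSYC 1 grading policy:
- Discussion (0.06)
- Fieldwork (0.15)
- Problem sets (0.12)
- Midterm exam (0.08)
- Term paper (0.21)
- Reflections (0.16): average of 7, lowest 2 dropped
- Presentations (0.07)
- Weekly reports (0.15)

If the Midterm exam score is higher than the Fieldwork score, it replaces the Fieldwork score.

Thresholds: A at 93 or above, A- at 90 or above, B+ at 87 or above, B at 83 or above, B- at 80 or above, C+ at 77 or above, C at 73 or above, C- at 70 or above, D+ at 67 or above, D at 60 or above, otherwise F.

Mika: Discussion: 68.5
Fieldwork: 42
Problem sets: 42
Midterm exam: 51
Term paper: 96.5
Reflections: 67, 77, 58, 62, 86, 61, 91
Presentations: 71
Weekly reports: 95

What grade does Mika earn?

Reflections: drop 58, 61 → average of remaining 5 = 383/5 = 76.6
Midterm exam (51) > Fieldwork (42), so Fieldwork counts as 51.
Weighted total:
  Discussion 68.5 × 0.06 = 4.11
  Fieldwork 51 × 0.15 = 7.65
  Problem sets 42 × 0.12 = 5.04
  Midterm exam 51 × 0.08 = 4.08
  Term paper 96.5 × 0.21 = 20.265
  Reflections 76.6 × 0.16 = 12.256
  Presentations 71 × 0.07 = 4.97
  Weekly reports 95 × 0.15 = 14.25
Sum = 72.621
72.621 is ≥ 70 and < 73 → C-

C-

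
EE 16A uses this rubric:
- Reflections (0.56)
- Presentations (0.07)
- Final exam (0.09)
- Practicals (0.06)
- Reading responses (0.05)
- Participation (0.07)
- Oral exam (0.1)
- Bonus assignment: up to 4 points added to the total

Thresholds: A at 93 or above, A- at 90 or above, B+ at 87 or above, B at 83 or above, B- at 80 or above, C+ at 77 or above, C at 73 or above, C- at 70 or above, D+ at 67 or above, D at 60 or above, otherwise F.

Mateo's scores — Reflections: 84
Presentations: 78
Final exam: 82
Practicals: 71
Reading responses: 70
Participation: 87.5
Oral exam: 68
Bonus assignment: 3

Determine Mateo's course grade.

B

Weighted total:
  Reflections 84 × 0.56 = 47.04
  Presentations 78 × 0.07 = 5.46
  Final exam 82 × 0.09 = 7.38
  Practicals 71 × 0.06 = 4.26
  Reading responses 70 × 0.05 = 3.5
  Participation 87.5 × 0.07 = 6.125
  Oral exam 68 × 0.1 = 6.8
Sum = 80.565
Bonus assignment: 80.565 + 3 = 83.565
83.565 is ≥ 83 and < 87 → B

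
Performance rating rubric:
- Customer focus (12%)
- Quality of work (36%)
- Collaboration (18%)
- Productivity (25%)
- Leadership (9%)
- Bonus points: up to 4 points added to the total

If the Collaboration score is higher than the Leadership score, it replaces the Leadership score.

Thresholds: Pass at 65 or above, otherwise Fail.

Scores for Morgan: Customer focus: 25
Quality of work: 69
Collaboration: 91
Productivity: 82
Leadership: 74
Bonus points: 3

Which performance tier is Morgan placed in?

Pass

Collaboration (91) > Leadership (74), so Leadership counts as 91.
Weighted total:
  Customer focus 25 × 0.12 = 3
  Quality of work 69 × 0.36 = 24.84
  Collaboration 91 × 0.18 = 16.38
  Productivity 82 × 0.25 = 20.5
  Leadership 91 × 0.09 = 8.19
Sum = 72.91
Bonus points: 72.91 + 3 = 75.91
75.91 ≥ 65 → Pass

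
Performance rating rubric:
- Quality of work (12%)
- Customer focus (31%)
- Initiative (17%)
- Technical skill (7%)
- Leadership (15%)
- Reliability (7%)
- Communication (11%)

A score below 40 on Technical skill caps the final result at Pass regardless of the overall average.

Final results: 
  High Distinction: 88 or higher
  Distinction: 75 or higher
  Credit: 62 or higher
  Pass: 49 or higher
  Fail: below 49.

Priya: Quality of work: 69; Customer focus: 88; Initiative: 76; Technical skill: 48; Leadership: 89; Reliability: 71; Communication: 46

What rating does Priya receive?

Technical skill score 48 ≥ 40: minimum met.
Weighted total:
  Quality of work 69 × 0.12 = 8.28
  Customer focus 88 × 0.31 = 27.28
  Initiative 76 × 0.17 = 12.92
  Technical skill 48 × 0.07 = 3.36
  Leadership 89 × 0.15 = 13.35
  Reliability 71 × 0.07 = 4.97
  Communication 46 × 0.11 = 5.06
Sum = 75.22
75.22 is ≥ 75 and < 88 → Distinction

Distinction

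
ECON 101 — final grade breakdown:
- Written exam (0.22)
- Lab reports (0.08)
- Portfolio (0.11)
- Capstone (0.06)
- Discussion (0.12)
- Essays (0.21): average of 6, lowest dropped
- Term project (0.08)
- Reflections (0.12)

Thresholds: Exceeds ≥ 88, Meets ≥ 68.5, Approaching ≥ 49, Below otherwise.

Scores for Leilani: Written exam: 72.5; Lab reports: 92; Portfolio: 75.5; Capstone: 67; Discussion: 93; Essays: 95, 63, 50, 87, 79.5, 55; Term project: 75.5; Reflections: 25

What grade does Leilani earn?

Essays: drop 50 → average of remaining 5 = 379.5/5 = 75.9
Weighted total:
  Written exam 72.5 × 0.22 = 15.95
  Lab reports 92 × 0.08 = 7.36
  Portfolio 75.5 × 0.11 = 8.305
  Capstone 67 × 0.06 = 4.02
  Discussion 93 × 0.12 = 11.16
  Essays 75.9 × 0.21 = 15.939
  Term project 75.5 × 0.08 = 6.04
  Reflections 25 × 0.12 = 3
Sum = 71.774
71.774 is ≥ 68.5 and < 88 → Meets

Meets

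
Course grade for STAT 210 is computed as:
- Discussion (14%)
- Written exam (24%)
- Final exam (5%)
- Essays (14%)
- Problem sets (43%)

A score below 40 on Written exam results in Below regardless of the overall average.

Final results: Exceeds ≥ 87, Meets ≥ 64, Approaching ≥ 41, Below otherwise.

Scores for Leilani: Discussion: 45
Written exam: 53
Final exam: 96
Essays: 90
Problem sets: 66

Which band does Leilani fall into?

Written exam score 53 ≥ 40: minimum met.
Weighted total:
  Discussion 45 × 0.14 = 6.3
  Written exam 53 × 0.24 = 12.72
  Final exam 96 × 0.05 = 4.8
  Essays 90 × 0.14 = 12.6
  Problem sets 66 × 0.43 = 28.38
Sum = 64.8
64.8 is ≥ 64 and < 87 → Meets

Meets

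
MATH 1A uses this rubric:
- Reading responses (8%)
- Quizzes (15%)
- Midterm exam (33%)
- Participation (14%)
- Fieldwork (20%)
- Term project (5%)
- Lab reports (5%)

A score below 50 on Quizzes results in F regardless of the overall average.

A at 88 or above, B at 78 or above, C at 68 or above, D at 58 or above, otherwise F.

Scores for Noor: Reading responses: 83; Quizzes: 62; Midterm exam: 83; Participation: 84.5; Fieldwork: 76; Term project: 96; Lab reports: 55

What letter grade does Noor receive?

C

Quizzes score 62 ≥ 50: minimum met.
Weighted total:
  Reading responses 83 × 0.08 = 6.64
  Quizzes 62 × 0.15 = 9.3
  Midterm exam 83 × 0.33 = 27.39
  Participation 84.5 × 0.14 = 11.83
  Fieldwork 76 × 0.2 = 15.2
  Term project 96 × 0.05 = 4.8
  Lab reports 55 × 0.05 = 2.75
Sum = 77.91
77.91 is ≥ 68 and < 78 → C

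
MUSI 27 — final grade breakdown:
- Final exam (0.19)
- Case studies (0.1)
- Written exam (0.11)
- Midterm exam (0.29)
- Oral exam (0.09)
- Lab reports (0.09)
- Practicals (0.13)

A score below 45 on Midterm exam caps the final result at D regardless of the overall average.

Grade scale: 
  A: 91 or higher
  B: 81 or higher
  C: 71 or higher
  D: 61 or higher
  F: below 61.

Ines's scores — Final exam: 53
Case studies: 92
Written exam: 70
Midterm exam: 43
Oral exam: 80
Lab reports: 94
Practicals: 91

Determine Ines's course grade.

Midterm exam score 43 < 45: minimum not met.
Weighted total:
  Final exam 53 × 0.19 = 10.07
  Case studies 92 × 0.1 = 9.2
  Written exam 70 × 0.11 = 7.7
  Midterm exam 43 × 0.29 = 12.47
  Oral exam 80 × 0.09 = 7.2
  Lab reports 94 × 0.09 = 8.46
  Practicals 91 × 0.13 = 11.83
Sum = 66.93
66.93 would be D; cap at D applies → D.

D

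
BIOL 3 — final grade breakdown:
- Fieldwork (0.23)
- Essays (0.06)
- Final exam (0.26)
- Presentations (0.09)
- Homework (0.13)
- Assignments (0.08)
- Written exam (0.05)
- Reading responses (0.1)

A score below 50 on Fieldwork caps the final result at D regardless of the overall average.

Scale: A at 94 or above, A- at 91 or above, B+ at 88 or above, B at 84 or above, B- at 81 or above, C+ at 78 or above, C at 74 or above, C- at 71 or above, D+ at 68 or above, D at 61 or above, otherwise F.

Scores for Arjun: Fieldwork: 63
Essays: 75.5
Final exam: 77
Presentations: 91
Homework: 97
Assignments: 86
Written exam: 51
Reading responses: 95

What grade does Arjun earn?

Fieldwork score 63 ≥ 50: minimum met.
Weighted total:
  Fieldwork 63 × 0.23 = 14.49
  Essays 75.5 × 0.06 = 4.53
  Final exam 77 × 0.26 = 20.02
  Presentations 91 × 0.09 = 8.19
  Homework 97 × 0.13 = 12.61
  Assignments 86 × 0.08 = 6.88
  Written exam 51 × 0.05 = 2.55
  Reading responses 95 × 0.1 = 9.5
Sum = 78.77
78.77 is ≥ 78 and < 81 → C+

C+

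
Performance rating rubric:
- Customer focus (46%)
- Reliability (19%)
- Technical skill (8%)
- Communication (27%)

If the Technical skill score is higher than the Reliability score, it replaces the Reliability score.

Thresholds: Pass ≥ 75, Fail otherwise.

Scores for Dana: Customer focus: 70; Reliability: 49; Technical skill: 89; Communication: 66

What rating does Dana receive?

Fail

Technical skill (89) > Reliability (49), so Reliability counts as 89.
Weighted total:
  Customer focus 70 × 0.46 = 32.2
  Reliability 89 × 0.19 = 16.91
  Technical skill 89 × 0.08 = 7.12
  Communication 66 × 0.27 = 17.82
Sum = 74.05
74.05 < 75 → Fail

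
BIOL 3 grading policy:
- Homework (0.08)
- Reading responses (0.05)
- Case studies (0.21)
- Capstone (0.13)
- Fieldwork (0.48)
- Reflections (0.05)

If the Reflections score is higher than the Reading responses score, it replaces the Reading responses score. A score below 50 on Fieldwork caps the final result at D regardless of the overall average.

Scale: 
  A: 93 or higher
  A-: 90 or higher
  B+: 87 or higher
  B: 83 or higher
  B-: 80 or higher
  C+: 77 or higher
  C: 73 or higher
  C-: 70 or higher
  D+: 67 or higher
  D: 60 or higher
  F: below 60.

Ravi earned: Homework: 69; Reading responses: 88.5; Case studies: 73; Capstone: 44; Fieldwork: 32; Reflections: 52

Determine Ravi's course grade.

F

Reflections (52) ≤ Reading responses (88.5), so Reading responses stays at 88.5.
Fieldwork score 32 < 50: minimum not met.
Weighted total:
  Homework 69 × 0.08 = 5.52
  Reading responses 88.5 × 0.05 = 4.425
  Case studies 73 × 0.21 = 15.33
  Capstone 44 × 0.13 = 5.72
  Fieldwork 32 × 0.48 = 15.36
  Reflections 52 × 0.05 = 2.6
Sum = 48.955
48.955 would be F; cap at D applies → F.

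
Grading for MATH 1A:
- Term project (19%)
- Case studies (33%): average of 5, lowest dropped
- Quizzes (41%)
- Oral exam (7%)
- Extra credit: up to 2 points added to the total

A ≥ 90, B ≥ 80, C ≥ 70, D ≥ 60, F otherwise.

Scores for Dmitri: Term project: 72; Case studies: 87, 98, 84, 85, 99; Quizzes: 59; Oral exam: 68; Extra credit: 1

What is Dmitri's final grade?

Case studies: drop 84 → average of remaining 4 = 369/4 = 92.25
Weighted total:
  Term project 72 × 0.19 = 13.68
  Case studies 92.25 × 0.33 = 30.4425
  Quizzes 59 × 0.41 = 24.19
  Oral exam 68 × 0.07 = 4.76
Sum = 73.0725
Extra credit: 73.0725 + 1 = 74.0725
74.0725 is ≥ 70 and < 80 → C

C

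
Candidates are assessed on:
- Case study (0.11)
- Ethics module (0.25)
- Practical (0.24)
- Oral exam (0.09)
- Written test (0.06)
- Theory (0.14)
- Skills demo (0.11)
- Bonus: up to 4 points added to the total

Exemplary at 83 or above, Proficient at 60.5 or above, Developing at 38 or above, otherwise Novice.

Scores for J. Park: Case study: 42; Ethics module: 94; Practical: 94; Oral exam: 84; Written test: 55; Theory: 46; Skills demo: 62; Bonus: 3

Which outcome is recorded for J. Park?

Proficient

Weighted total:
  Case study 42 × 0.11 = 4.62
  Ethics module 94 × 0.25 = 23.5
  Practical 94 × 0.24 = 22.56
  Oral exam 84 × 0.09 = 7.56
  Written test 55 × 0.06 = 3.3
  Theory 46 × 0.14 = 6.44
  Skills demo 62 × 0.11 = 6.82
Sum = 74.8
Bonus: 74.8 + 3 = 77.8
77.8 is ≥ 60.5 and < 83 → Proficient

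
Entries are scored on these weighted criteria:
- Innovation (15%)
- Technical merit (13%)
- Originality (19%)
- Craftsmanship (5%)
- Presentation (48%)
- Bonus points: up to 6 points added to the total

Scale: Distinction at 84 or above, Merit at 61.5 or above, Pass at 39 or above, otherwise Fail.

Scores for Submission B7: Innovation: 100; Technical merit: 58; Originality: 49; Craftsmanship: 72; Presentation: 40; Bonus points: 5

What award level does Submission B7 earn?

Weighted total:
  Innovation 100 × 0.15 = 15
  Technical merit 58 × 0.13 = 7.54
  Originality 49 × 0.19 = 9.31
  Craftsmanship 72 × 0.05 = 3.6
  Presentation 40 × 0.48 = 19.2
Sum = 54.65
Bonus points: 54.65 + 5 = 59.65
59.65 is ≥ 39 and < 61.5 → Pass

Pass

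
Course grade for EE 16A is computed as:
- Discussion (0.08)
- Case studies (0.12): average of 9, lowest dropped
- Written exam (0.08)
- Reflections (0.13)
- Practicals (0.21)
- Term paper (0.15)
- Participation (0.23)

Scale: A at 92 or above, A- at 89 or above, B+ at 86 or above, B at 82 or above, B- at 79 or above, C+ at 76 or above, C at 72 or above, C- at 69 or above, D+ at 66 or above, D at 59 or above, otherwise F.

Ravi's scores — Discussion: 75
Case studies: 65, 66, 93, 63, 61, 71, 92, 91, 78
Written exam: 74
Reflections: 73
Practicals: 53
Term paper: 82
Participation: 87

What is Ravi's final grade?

Case studies: drop 61 → average of remaining 8 = 619/8 = 77.375
Weighted total:
  Discussion 75 × 0.08 = 6
  Case studies 77.375 × 0.12 = 9.285
  Written exam 74 × 0.08 = 5.92
  Reflections 73 × 0.13 = 9.49
  Practicals 53 × 0.21 = 11.13
  Term paper 82 × 0.15 = 12.3
  Participation 87 × 0.23 = 20.01
Sum = 74.135
74.135 is ≥ 72 and < 76 → C

C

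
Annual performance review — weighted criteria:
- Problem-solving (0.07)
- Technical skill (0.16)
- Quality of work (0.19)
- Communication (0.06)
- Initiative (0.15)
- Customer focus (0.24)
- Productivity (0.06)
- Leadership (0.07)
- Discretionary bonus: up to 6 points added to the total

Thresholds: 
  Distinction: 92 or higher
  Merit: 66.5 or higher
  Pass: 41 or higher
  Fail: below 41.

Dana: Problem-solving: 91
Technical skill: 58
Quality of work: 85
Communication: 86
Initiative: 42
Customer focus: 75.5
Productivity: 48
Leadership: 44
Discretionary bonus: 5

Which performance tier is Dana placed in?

Weighted total:
  Problem-solving 91 × 0.07 = 6.37
  Technical skill 58 × 0.16 = 9.28
  Quality of work 85 × 0.19 = 16.15
  Communication 86 × 0.06 = 5.16
  Initiative 42 × 0.15 = 6.3
  Customer focus 75.5 × 0.24 = 18.12
  Productivity 48 × 0.06 = 2.88
  Leadership 44 × 0.07 = 3.08
Sum = 67.34
Discretionary bonus: 67.34 + 5 = 72.34
72.34 is ≥ 66.5 and < 92 → Merit

Merit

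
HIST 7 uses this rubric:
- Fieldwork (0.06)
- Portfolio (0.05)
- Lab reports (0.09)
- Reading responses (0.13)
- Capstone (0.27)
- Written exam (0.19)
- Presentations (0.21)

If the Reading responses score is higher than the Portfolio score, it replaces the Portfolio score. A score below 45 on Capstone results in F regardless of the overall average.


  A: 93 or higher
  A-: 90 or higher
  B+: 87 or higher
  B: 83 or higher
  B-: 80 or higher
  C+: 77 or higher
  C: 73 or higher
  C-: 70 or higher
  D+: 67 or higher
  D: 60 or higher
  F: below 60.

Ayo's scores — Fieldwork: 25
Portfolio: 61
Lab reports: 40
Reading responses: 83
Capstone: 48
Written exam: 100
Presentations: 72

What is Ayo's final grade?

D+

Reading responses (83) > Portfolio (61), so Portfolio counts as 83.
Capstone score 48 ≥ 45: minimum met.
Weighted total:
  Fieldwork 25 × 0.06 = 1.5
  Portfolio 83 × 0.05 = 4.15
  Lab reports 40 × 0.09 = 3.6
  Reading responses 83 × 0.13 = 10.79
  Capstone 48 × 0.27 = 12.96
  Written exam 100 × 0.19 = 19
  Presentations 72 × 0.21 = 15.12
Sum = 67.12
67.12 is ≥ 67 and < 70 → D+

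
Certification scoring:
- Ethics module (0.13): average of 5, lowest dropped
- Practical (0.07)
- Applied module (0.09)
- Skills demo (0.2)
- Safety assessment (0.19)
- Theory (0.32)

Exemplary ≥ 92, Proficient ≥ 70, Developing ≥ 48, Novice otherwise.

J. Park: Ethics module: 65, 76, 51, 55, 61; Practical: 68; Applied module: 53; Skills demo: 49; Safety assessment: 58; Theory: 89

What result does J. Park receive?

Developing

Ethics module: drop 51 → average of remaining 4 = 257/4 = 64.25
Weighted total:
  Ethics module 64.25 × 0.13 = 8.3525
  Practical 68 × 0.07 = 4.76
  Applied module 53 × 0.09 = 4.77
  Skills demo 49 × 0.2 = 9.8
  Safety assessment 58 × 0.19 = 11.02
  Theory 89 × 0.32 = 28.48
Sum = 67.1825
67.1825 is ≥ 48 and < 70 → Developing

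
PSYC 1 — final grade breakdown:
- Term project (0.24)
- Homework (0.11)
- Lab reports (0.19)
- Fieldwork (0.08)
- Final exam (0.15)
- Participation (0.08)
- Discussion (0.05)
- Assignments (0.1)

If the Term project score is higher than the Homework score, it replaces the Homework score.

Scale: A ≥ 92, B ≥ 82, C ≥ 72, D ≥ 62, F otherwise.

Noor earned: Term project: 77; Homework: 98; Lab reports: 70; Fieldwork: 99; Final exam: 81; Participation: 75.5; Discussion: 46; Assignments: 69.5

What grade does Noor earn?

Term project (77) ≤ Homework (98), so Homework stays at 98.
Weighted total:
  Term project 77 × 0.24 = 18.48
  Homework 98 × 0.11 = 10.78
  Lab reports 70 × 0.19 = 13.3
  Fieldwork 99 × 0.08 = 7.92
  Final exam 81 × 0.15 = 12.15
  Participation 75.5 × 0.08 = 6.04
  Discussion 46 × 0.05 = 2.3
  Assignments 69.5 × 0.1 = 6.95
Sum = 77.92
77.92 is ≥ 72 and < 82 → C

C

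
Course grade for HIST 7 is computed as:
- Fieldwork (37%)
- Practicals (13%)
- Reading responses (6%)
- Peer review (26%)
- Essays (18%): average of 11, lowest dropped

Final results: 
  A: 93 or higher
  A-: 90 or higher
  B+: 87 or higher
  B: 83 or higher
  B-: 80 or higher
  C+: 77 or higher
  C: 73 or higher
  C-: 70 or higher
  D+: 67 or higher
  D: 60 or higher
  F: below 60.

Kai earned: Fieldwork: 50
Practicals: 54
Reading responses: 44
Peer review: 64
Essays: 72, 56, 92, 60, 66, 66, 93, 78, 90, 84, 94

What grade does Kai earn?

Essays: drop 56 → average of remaining 10 = 795/10 = 79.5
Weighted total:
  Fieldwork 50 × 0.37 = 18.5
  Practicals 54 × 0.13 = 7.02
  Reading responses 44 × 0.06 = 2.64
  Peer review 64 × 0.26 = 16.64
  Essays 79.5 × 0.18 = 14.31
Sum = 59.11
59.11 < 60 → F

F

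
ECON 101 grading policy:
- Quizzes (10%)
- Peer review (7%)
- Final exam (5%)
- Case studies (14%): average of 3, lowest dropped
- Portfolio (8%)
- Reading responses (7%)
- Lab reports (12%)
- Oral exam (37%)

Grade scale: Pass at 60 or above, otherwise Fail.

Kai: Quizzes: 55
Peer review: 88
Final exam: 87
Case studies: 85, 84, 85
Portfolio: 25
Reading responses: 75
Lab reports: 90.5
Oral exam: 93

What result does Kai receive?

Pass

Case studies: drop 84 → average of remaining 2 = 170/2 = 85
Weighted total:
  Quizzes 55 × 0.1 = 5.5
  Peer review 88 × 0.07 = 6.16
  Final exam 87 × 0.05 = 4.35
  Case studies 85 × 0.14 = 11.9
  Portfolio 25 × 0.08 = 2
  Reading responses 75 × 0.07 = 5.25
  Lab reports 90.5 × 0.12 = 10.86
  Oral exam 93 × 0.37 = 34.41
Sum = 80.43
80.43 ≥ 60 → Pass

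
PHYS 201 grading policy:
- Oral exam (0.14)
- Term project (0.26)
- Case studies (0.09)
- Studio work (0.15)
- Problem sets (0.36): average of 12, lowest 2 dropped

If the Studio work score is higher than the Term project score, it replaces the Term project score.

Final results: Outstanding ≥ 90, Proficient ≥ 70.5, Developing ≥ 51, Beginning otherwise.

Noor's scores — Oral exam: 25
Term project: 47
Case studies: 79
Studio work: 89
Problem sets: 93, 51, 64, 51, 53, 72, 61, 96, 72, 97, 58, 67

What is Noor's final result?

Proficient

Problem sets: drop 51, 51 → average of remaining 10 = 733/10 = 73.3
Studio work (89) > Term project (47), so Term project counts as 89.
Weighted total:
  Oral exam 25 × 0.14 = 3.5
  Term project 89 × 0.26 = 23.14
  Case studies 79 × 0.09 = 7.11
  Studio work 89 × 0.15 = 13.35
  Problem sets 73.3 × 0.36 = 26.388
Sum = 73.488
73.488 is ≥ 70.5 and < 90 → Proficient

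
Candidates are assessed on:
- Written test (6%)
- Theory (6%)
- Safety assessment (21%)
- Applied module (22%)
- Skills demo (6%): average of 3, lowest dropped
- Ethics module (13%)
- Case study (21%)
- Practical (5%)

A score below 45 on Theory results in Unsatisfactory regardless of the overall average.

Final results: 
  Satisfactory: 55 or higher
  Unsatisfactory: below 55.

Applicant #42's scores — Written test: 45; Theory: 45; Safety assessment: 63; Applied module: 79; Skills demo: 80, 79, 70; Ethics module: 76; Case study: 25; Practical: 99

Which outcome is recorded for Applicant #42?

Satisfactory

Skills demo: drop 70 → average of remaining 2 = 159/2 = 79.5
Theory score 45 ≥ 45: minimum met.
Weighted total:
  Written test 45 × 0.06 = 2.7
  Theory 45 × 0.06 = 2.7
  Safety assessment 63 × 0.21 = 13.23
  Applied module 79 × 0.22 = 17.38
  Skills demo 79.5 × 0.06 = 4.77
  Ethics module 76 × 0.13 = 9.88
  Case study 25 × 0.21 = 5.25
  Practical 99 × 0.05 = 4.95
Sum = 60.86
60.86 ≥ 55 → Satisfactory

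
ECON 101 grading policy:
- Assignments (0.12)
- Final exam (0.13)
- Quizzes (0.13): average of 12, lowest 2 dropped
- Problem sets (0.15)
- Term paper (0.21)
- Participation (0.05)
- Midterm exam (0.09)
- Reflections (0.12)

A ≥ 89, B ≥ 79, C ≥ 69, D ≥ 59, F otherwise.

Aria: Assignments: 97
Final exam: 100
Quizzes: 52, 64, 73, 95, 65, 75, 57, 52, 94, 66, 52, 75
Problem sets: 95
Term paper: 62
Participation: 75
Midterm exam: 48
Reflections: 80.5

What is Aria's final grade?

Quizzes: drop 52, 52 → average of remaining 10 = 716/10 = 71.6
Weighted total:
  Assignments 97 × 0.12 = 11.64
  Final exam 100 × 0.13 = 13
  Quizzes 71.6 × 0.13 = 9.308
  Problem sets 95 × 0.15 = 14.25
  Term paper 62 × 0.21 = 13.02
  Participation 75 × 0.05 = 3.75
  Midterm exam 48 × 0.09 = 4.32
  Reflections 80.5 × 0.12 = 9.66
Sum = 78.948
78.948 is ≥ 69 and < 79 → C

C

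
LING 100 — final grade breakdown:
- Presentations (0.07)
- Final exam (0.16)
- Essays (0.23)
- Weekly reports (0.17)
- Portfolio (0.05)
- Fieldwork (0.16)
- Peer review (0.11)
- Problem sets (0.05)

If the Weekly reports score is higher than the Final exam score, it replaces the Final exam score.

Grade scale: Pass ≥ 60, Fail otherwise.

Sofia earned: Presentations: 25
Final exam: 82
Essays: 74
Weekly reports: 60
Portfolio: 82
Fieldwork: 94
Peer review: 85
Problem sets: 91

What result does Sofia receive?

Weekly reports (60) ≤ Final exam (82), so Final exam stays at 82.
Weighted total:
  Presentations 25 × 0.07 = 1.75
  Final exam 82 × 0.16 = 13.12
  Essays 74 × 0.23 = 17.02
  Weekly reports 60 × 0.17 = 10.2
  Portfolio 82 × 0.05 = 4.1
  Fieldwork 94 × 0.16 = 15.04
  Peer review 85 × 0.11 = 9.35
  Problem sets 91 × 0.05 = 4.55
Sum = 75.13
75.13 ≥ 60 → Pass

Pass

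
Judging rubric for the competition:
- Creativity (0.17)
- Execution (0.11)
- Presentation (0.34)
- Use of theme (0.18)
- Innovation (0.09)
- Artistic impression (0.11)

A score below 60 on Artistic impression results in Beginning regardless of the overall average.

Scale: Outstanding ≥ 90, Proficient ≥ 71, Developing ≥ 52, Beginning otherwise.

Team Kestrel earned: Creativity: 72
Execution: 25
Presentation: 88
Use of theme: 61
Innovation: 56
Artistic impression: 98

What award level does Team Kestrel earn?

Proficient

Artistic impression score 98 ≥ 60: minimum met.
Weighted total:
  Creativity 72 × 0.17 = 12.24
  Execution 25 × 0.11 = 2.75
  Presentation 88 × 0.34 = 29.92
  Use of theme 61 × 0.18 = 10.98
  Innovation 56 × 0.09 = 5.04
  Artistic impression 98 × 0.11 = 10.78
Sum = 71.71
71.71 is ≥ 71 and < 90 → Proficient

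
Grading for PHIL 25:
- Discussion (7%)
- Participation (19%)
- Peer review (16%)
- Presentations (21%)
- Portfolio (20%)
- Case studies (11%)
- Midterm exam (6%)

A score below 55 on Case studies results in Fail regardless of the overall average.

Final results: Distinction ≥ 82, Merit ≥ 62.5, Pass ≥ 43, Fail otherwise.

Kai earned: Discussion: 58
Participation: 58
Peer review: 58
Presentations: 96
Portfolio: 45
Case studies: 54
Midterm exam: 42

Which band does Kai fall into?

Fail

Case studies score 54 < 55: minimum not met.
Weighted total:
  Discussion 58 × 0.07 = 4.06
  Participation 58 × 0.19 = 11.02
  Peer review 58 × 0.16 = 9.28
  Presentations 96 × 0.21 = 20.16
  Portfolio 45 × 0.2 = 9
  Case studies 54 × 0.11 = 5.94
  Midterm exam 42 × 0.06 = 2.52
Sum = 61.98
Because the Case studies minimum was not met, the result is Fail.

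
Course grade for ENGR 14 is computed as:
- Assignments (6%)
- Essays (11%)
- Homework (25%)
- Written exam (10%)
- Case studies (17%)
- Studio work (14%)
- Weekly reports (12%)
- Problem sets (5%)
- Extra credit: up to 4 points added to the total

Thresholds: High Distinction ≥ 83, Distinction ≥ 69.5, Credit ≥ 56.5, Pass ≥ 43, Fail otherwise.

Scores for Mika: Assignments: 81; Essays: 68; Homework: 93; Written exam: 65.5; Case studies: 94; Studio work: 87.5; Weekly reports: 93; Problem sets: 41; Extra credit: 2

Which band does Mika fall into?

High Distinction

Weighted total:
  Assignments 81 × 0.06 = 4.86
  Essays 68 × 0.11 = 7.48
  Homework 93 × 0.25 = 23.25
  Written exam 65.5 × 0.1 = 6.55
  Case studies 94 × 0.17 = 15.98
  Studio work 87.5 × 0.14 = 12.25
  Weekly reports 93 × 0.12 = 11.16
  Problem sets 41 × 0.05 = 2.05
Sum = 83.58
Extra credit: 83.58 + 2 = 85.58
85.58 ≥ 83 → High Distinction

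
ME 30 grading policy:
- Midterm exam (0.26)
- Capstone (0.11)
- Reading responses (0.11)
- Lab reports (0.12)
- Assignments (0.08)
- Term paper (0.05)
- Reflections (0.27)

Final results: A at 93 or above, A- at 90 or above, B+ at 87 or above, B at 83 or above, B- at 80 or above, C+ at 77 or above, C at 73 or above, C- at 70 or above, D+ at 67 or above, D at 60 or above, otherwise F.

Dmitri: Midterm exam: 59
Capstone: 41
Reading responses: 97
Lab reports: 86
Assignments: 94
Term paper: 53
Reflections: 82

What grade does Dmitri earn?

Weighted total:
  Midterm exam 59 × 0.26 = 15.34
  Capstone 41 × 0.11 = 4.51
  Reading responses 97 × 0.11 = 10.67
  Lab reports 86 × 0.12 = 10.32
  Assignments 94 × 0.08 = 7.52
  Term paper 53 × 0.05 = 2.65
  Reflections 82 × 0.27 = 22.14
Sum = 73.15
73.15 is ≥ 73 and < 77 → C

C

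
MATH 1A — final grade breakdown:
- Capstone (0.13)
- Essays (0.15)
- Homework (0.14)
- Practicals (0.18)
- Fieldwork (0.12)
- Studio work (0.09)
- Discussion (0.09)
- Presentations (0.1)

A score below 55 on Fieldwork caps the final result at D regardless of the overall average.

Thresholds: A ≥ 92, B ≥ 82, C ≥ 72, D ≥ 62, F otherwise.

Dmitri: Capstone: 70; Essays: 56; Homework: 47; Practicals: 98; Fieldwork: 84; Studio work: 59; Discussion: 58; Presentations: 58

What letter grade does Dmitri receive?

D

Fieldwork score 84 ≥ 55: minimum met.
Weighted total:
  Capstone 70 × 0.13 = 9.1
  Essays 56 × 0.15 = 8.4
  Homework 47 × 0.14 = 6.58
  Practicals 98 × 0.18 = 17.64
  Fieldwork 84 × 0.12 = 10.08
  Studio work 59 × 0.09 = 5.31
  Discussion 58 × 0.09 = 5.22
  Presentations 58 × 0.1 = 5.8
Sum = 68.13
68.13 is ≥ 62 and < 72 → D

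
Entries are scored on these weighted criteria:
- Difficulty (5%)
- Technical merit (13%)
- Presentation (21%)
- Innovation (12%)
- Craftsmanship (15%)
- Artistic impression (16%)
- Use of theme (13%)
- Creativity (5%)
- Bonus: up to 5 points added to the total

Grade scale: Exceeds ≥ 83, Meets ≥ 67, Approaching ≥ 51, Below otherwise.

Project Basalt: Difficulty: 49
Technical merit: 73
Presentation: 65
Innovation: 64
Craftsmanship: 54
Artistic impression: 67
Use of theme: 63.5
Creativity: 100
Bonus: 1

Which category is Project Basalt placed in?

Weighted total:
  Difficulty 49 × 0.05 = 2.45
  Technical merit 73 × 0.13 = 9.49
  Presentation 65 × 0.21 = 13.65
  Innovation 64 × 0.12 = 7.68
  Craftsmanship 54 × 0.15 = 8.1
  Artistic impression 67 × 0.16 = 10.72
  Use of theme 63.5 × 0.13 = 8.255
  Creativity 100 × 0.05 = 5
Sum = 65.345
Bonus: 65.345 + 1 = 66.345
66.345 is ≥ 51 and < 67 → Approaching

Approaching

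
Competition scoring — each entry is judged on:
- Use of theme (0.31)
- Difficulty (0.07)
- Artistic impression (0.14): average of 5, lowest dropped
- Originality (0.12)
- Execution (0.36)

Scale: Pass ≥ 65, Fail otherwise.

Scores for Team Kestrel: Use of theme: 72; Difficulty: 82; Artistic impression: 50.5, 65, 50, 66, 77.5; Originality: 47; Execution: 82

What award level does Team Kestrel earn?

Artistic impression: drop 50 → average of remaining 4 = 259/4 = 64.75
Weighted total:
  Use of theme 72 × 0.31 = 22.32
  Difficulty 82 × 0.07 = 5.74
  Artistic impression 64.75 × 0.14 = 9.065
  Originality 47 × 0.12 = 5.64
  Execution 82 × 0.36 = 29.52
Sum = 72.285
72.285 ≥ 65 → Pass

Pass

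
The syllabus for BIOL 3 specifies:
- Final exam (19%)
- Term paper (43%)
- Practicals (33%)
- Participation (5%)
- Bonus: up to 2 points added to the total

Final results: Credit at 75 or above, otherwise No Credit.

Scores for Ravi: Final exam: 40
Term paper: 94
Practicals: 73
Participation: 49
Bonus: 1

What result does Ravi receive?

Credit

Weighted total:
  Final exam 40 × 0.19 = 7.6
  Term paper 94 × 0.43 = 40.42
  Practicals 73 × 0.33 = 24.09
  Participation 49 × 0.05 = 2.45
Sum = 74.56
Bonus: 74.56 + 1 = 75.56
75.56 ≥ 75 → Credit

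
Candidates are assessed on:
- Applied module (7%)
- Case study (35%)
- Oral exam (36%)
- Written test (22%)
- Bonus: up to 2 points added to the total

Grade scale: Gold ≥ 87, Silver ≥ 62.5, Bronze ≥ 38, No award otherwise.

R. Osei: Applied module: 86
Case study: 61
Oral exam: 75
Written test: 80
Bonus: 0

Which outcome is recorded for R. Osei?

Silver

Weighted total:
  Applied module 86 × 0.07 = 6.02
  Case study 61 × 0.35 = 21.35
  Oral exam 75 × 0.36 = 27
  Written test 80 × 0.22 = 17.6
Sum = 71.97
Bonus: 71.97 + 0 = 71.97
71.97 is ≥ 62.5 and < 87 → Silver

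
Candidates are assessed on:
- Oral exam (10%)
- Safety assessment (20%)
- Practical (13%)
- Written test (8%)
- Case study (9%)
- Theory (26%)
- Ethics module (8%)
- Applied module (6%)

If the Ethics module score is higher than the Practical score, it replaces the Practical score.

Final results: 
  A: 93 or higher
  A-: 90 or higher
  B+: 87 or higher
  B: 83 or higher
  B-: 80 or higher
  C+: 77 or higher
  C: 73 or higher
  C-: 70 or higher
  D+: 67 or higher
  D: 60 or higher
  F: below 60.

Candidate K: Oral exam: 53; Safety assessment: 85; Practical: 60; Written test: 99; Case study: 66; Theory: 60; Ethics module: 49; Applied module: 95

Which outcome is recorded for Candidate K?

Ethics module (49) ≤ Practical (60), so Practical stays at 60.
Weighted total:
  Oral exam 53 × 0.1 = 5.3
  Safety assessment 85 × 0.2 = 17
  Practical 60 × 0.13 = 7.8
  Written test 99 × 0.08 = 7.92
  Case study 66 × 0.09 = 5.94
  Theory 60 × 0.26 = 15.6
  Ethics module 49 × 0.08 = 3.92
  Applied module 95 × 0.06 = 5.7
Sum = 69.18
69.18 is ≥ 67 and < 70 → D+

D+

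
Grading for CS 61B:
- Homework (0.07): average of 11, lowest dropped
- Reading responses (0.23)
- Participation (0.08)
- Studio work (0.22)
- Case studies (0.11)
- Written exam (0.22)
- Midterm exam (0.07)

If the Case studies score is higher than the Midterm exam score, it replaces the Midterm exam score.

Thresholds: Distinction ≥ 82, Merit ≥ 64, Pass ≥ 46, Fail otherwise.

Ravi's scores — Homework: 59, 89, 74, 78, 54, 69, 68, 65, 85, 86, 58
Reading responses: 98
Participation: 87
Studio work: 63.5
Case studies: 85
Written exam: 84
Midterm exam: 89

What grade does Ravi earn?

Homework: drop 54 → average of remaining 10 = 731/10 = 73.1
Case studies (85) ≤ Midterm exam (89), so Midterm exam stays at 89.
Weighted total:
  Homework 73.1 × 0.07 = 5.117
  Reading responses 98 × 0.23 = 22.54
  Participation 87 × 0.08 = 6.96
  Studio work 63.5 × 0.22 = 13.97
  Case studies 85 × 0.11 = 9.35
  Written exam 84 × 0.22 = 18.48
  Midterm exam 89 × 0.07 = 6.23
Sum = 82.647
82.647 ≥ 82 → Distinction

Distinction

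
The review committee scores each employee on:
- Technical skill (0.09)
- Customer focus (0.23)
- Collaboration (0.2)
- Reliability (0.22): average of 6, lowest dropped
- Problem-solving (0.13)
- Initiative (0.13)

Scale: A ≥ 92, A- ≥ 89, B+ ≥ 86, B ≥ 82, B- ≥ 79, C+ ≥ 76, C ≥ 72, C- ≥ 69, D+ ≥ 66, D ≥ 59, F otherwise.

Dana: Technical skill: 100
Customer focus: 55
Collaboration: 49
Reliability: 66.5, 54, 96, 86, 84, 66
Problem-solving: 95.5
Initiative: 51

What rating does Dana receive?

Reliability: drop 54 → average of remaining 5 = 398.5/5 = 79.7
Weighted total:
  Technical skill 100 × 0.09 = 9
  Customer focus 55 × 0.23 = 12.65
  Collaboration 49 × 0.2 = 9.8
  Reliability 79.7 × 0.22 = 17.534
  Problem-solving 95.5 × 0.13 = 12.415
  Initiative 51 × 0.13 = 6.63
Sum = 68.029
68.029 is ≥ 66 and < 69 → D+

D+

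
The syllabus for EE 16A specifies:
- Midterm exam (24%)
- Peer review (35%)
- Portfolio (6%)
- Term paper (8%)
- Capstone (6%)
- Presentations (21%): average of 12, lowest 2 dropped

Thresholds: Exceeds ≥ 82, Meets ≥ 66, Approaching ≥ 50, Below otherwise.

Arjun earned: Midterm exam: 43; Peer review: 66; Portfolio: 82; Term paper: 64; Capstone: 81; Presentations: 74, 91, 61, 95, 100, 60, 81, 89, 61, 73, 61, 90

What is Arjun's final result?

Approaching

Presentations: drop 60, 61 → average of remaining 10 = 815/10 = 81.5
Weighted total:
  Midterm exam 43 × 0.24 = 10.32
  Peer review 66 × 0.35 = 23.1
  Portfolio 82 × 0.06 = 4.92
  Term paper 64 × 0.08 = 5.12
  Capstone 81 × 0.06 = 4.86
  Presentations 81.5 × 0.21 = 17.115
Sum = 65.435
65.435 is ≥ 50 and < 66 → Approaching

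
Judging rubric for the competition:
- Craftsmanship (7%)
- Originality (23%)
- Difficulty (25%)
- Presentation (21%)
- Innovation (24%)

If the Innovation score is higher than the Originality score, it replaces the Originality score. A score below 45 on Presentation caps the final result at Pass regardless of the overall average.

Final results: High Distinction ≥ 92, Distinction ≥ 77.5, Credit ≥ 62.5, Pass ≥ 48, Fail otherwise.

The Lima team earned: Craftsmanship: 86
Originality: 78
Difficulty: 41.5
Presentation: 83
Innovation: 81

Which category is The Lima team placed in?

Credit

Innovation (81) > Originality (78), so Originality counts as 81.
Presentation score 83 ≥ 45: minimum met.
Weighted total:
  Craftsmanship 86 × 0.07 = 6.02
  Originality 81 × 0.23 = 18.63
  Difficulty 41.5 × 0.25 = 10.375
  Presentation 83 × 0.21 = 17.43
  Innovation 81 × 0.24 = 19.44
Sum = 71.895
71.895 is ≥ 62.5 and < 77.5 → Credit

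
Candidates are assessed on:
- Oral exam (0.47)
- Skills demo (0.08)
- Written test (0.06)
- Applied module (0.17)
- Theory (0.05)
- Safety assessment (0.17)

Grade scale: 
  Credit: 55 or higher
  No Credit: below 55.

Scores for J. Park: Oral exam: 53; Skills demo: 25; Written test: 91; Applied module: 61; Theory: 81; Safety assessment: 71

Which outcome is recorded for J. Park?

Weighted total:
  Oral exam 53 × 0.47 = 24.91
  Skills demo 25 × 0.08 = 2
  Written test 91 × 0.06 = 5.46
  Applied module 61 × 0.17 = 10.37
  Theory 81 × 0.05 = 4.05
  Safety assessment 71 × 0.17 = 12.07
Sum = 58.86
58.86 ≥ 55 → Credit

Credit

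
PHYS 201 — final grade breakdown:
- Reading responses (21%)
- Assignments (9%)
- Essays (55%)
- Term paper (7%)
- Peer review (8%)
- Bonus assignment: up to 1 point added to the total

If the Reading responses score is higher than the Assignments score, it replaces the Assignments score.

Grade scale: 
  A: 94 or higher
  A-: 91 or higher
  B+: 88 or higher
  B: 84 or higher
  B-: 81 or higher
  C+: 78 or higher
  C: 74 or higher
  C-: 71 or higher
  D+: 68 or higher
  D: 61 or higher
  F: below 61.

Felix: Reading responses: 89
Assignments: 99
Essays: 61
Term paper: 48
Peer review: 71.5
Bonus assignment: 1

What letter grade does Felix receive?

Reading responses (89) ≤ Assignments (99), so Assignments stays at 99.
Weighted total:
  Reading responses 89 × 0.21 = 18.69
  Assignments 99 × 0.09 = 8.91
  Essays 61 × 0.55 = 33.55
  Term paper 48 × 0.07 = 3.36
  Peer review 71.5 × 0.08 = 5.72
Sum = 70.23
Bonus assignment: 70.23 + 1 = 71.23
71.23 is ≥ 71 and < 74 → C-

C-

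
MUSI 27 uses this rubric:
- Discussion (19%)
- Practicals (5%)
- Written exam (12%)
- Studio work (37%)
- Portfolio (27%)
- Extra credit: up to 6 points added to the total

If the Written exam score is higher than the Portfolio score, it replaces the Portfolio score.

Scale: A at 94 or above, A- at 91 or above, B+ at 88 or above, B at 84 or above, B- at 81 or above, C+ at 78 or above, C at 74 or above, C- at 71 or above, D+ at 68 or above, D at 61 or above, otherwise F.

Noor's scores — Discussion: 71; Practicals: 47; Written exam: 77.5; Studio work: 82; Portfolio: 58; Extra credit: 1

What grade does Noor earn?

C

Written exam (77.5) > Portfolio (58), so Portfolio counts as 77.5.
Weighted total:
  Discussion 71 × 0.19 = 13.49
  Practicals 47 × 0.05 = 2.35
  Written exam 77.5 × 0.12 = 9.3
  Studio work 82 × 0.37 = 30.34
  Portfolio 77.5 × 0.27 = 20.925
Sum = 76.405
Extra credit: 76.405 + 1 = 77.405
77.405 is ≥ 74 and < 78 → C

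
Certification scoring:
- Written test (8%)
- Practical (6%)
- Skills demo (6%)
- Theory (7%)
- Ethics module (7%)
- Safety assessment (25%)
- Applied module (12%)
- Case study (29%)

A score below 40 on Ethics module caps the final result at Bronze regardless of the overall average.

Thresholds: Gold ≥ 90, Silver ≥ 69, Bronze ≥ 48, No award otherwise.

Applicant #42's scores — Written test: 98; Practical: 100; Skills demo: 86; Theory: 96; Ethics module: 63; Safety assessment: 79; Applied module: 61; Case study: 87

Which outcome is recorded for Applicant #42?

Silver

Ethics module score 63 ≥ 40: minimum met.
Weighted total:
  Written test 98 × 0.08 = 7.84
  Practical 100 × 0.06 = 6
  Skills demo 86 × 0.06 = 5.16
  Theory 96 × 0.07 = 6.72
  Ethics module 63 × 0.07 = 4.41
  Safety assessment 79 × 0.25 = 19.75
  Applied module 61 × 0.12 = 7.32
  Case study 87 × 0.29 = 25.23
Sum = 82.43
82.43 is ≥ 69 and < 90 → Silver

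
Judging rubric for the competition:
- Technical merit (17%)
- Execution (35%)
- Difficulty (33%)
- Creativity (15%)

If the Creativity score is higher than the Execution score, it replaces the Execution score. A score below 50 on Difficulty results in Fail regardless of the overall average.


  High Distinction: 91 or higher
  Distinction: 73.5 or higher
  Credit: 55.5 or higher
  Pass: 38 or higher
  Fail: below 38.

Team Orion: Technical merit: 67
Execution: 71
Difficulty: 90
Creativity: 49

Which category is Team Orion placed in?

Credit

Creativity (49) ≤ Execution (71), so Execution stays at 71.
Difficulty score 90 ≥ 50: minimum met.
Weighted total:
  Technical merit 67 × 0.17 = 11.39
  Execution 71 × 0.35 = 24.85
  Difficulty 90 × 0.33 = 29.7
  Creativity 49 × 0.15 = 7.35
Sum = 73.29
73.29 is ≥ 55.5 and < 73.5 → Credit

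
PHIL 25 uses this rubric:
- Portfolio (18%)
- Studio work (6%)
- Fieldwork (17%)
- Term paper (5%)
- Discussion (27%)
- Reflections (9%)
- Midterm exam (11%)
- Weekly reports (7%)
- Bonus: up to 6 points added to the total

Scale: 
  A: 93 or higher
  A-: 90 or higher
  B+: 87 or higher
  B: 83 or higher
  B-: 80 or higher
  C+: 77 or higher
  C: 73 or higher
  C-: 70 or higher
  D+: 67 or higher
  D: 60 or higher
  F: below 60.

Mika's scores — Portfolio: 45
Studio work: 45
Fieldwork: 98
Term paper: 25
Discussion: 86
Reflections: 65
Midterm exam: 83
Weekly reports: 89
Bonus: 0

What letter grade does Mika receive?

Weighted total:
  Portfolio 45 × 0.18 = 8.1
  Studio work 45 × 0.06 = 2.7
  Fieldwork 98 × 0.17 = 16.66
  Term paper 25 × 0.05 = 1.25
  Discussion 86 × 0.27 = 23.22
  Reflections 65 × 0.09 = 5.85
  Midterm exam 83 × 0.11 = 9.13
  Weekly reports 89 × 0.07 = 6.23
Sum = 73.14
Bonus: 73.14 + 0 = 73.14
73.14 is ≥ 73 and < 77 → C

C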